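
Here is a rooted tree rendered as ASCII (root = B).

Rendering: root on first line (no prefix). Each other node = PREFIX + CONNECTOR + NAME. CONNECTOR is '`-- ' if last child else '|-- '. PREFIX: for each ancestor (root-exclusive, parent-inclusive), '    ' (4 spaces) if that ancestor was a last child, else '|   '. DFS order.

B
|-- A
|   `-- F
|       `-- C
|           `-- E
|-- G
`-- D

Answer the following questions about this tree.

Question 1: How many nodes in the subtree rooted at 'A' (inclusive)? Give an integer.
Answer: 4

Derivation:
Subtree rooted at A contains: A, C, E, F
Count = 4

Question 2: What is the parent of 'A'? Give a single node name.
Scan adjacency: A appears as child of B

Answer: B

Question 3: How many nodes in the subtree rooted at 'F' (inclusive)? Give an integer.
Subtree rooted at F contains: C, E, F
Count = 3

Answer: 3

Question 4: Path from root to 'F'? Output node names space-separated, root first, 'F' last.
Walk down from root: B -> A -> F

Answer: B A F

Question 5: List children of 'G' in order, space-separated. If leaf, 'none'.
Node G's children (from adjacency): (leaf)

Answer: none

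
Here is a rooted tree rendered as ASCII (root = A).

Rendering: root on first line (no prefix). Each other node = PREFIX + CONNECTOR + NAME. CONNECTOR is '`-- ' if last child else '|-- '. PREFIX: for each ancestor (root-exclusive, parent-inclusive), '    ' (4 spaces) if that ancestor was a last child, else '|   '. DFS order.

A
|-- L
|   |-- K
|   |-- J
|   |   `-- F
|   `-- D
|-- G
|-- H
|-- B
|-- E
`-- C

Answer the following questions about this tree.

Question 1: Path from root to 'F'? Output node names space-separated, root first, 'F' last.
Walk down from root: A -> L -> J -> F

Answer: A L J F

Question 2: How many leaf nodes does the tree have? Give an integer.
Answer: 8

Derivation:
Leaves (nodes with no children): B, C, D, E, F, G, H, K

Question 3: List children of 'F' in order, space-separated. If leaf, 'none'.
Node F's children (from adjacency): (leaf)

Answer: none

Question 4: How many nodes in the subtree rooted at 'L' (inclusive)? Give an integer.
Answer: 5

Derivation:
Subtree rooted at L contains: D, F, J, K, L
Count = 5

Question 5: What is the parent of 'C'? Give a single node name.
Scan adjacency: C appears as child of A

Answer: A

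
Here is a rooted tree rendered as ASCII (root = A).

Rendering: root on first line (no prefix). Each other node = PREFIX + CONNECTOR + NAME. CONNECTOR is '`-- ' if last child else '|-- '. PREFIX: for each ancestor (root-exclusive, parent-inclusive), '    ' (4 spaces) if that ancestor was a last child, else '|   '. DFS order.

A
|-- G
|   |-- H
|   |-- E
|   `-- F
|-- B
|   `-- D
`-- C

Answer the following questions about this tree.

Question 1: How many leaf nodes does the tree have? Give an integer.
Answer: 5

Derivation:
Leaves (nodes with no children): C, D, E, F, H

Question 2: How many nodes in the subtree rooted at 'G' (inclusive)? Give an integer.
Answer: 4

Derivation:
Subtree rooted at G contains: E, F, G, H
Count = 4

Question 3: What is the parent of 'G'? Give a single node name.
Scan adjacency: G appears as child of A

Answer: A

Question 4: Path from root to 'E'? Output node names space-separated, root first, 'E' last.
Walk down from root: A -> G -> E

Answer: A G E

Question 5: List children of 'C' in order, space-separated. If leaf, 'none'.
Node C's children (from adjacency): (leaf)

Answer: none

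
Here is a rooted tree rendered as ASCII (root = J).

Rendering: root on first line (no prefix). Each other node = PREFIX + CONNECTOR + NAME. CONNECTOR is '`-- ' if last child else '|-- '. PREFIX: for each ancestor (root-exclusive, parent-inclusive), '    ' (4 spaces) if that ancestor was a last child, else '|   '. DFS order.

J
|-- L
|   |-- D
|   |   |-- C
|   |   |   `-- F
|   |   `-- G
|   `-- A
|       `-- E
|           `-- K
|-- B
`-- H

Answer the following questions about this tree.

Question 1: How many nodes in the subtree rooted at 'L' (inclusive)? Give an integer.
Answer: 8

Derivation:
Subtree rooted at L contains: A, C, D, E, F, G, K, L
Count = 8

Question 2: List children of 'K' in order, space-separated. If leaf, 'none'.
Node K's children (from adjacency): (leaf)

Answer: none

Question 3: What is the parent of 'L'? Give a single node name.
Answer: J

Derivation:
Scan adjacency: L appears as child of J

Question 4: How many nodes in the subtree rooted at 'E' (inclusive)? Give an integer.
Subtree rooted at E contains: E, K
Count = 2

Answer: 2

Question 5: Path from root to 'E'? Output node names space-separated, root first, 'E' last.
Answer: J L A E

Derivation:
Walk down from root: J -> L -> A -> E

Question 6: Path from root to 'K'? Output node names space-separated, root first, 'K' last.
Answer: J L A E K

Derivation:
Walk down from root: J -> L -> A -> E -> K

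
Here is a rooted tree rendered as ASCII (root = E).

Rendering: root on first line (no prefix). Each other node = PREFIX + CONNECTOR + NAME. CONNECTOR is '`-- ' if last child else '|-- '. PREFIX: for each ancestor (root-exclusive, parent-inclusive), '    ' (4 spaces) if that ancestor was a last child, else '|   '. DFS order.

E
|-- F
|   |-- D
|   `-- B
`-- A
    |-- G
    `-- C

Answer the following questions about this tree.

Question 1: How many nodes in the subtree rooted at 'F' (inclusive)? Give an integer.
Subtree rooted at F contains: B, D, F
Count = 3

Answer: 3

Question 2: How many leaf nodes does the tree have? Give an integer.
Leaves (nodes with no children): B, C, D, G

Answer: 4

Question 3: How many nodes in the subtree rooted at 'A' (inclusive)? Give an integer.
Answer: 3

Derivation:
Subtree rooted at A contains: A, C, G
Count = 3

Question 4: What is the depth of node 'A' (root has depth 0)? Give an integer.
Answer: 1

Derivation:
Path from root to A: E -> A
Depth = number of edges = 1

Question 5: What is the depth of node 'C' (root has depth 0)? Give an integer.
Path from root to C: E -> A -> C
Depth = number of edges = 2

Answer: 2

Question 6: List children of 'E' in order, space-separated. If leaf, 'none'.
Answer: F A

Derivation:
Node E's children (from adjacency): F, A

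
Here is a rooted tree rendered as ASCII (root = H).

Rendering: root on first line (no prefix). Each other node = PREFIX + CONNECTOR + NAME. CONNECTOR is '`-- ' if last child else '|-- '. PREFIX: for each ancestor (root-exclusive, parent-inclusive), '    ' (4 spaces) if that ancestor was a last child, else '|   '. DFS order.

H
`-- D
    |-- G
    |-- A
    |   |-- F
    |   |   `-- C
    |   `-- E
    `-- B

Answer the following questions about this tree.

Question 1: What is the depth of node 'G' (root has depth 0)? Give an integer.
Answer: 2

Derivation:
Path from root to G: H -> D -> G
Depth = number of edges = 2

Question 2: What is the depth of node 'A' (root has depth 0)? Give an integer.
Path from root to A: H -> D -> A
Depth = number of edges = 2

Answer: 2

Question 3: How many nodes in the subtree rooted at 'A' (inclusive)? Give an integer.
Subtree rooted at A contains: A, C, E, F
Count = 4

Answer: 4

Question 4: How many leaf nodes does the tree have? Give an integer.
Answer: 4

Derivation:
Leaves (nodes with no children): B, C, E, G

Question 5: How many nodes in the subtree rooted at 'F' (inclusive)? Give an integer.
Answer: 2

Derivation:
Subtree rooted at F contains: C, F
Count = 2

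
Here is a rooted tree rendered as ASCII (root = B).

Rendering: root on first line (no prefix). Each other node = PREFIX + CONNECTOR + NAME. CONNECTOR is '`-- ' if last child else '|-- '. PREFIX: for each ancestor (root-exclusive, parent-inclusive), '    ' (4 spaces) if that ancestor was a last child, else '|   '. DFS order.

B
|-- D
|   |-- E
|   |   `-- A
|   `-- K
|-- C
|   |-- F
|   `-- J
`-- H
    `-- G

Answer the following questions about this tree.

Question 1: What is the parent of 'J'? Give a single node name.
Answer: C

Derivation:
Scan adjacency: J appears as child of C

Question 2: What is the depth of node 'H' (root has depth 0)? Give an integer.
Path from root to H: B -> H
Depth = number of edges = 1

Answer: 1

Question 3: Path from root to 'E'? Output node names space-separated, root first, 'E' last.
Answer: B D E

Derivation:
Walk down from root: B -> D -> E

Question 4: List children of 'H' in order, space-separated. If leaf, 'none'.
Node H's children (from adjacency): G

Answer: G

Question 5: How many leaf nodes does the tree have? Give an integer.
Answer: 5

Derivation:
Leaves (nodes with no children): A, F, G, J, K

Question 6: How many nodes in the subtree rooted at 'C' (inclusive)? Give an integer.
Answer: 3

Derivation:
Subtree rooted at C contains: C, F, J
Count = 3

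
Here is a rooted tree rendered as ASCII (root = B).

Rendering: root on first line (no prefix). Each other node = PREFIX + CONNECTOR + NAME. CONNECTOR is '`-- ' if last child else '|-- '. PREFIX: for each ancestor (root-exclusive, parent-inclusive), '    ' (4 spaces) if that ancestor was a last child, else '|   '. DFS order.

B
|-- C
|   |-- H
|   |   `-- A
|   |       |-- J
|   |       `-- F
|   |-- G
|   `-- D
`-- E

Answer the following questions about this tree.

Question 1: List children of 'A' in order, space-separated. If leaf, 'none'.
Node A's children (from adjacency): J, F

Answer: J F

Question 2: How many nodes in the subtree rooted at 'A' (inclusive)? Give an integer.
Answer: 3

Derivation:
Subtree rooted at A contains: A, F, J
Count = 3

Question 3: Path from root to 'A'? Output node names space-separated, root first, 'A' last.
Answer: B C H A

Derivation:
Walk down from root: B -> C -> H -> A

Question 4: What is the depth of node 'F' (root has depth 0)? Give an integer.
Answer: 4

Derivation:
Path from root to F: B -> C -> H -> A -> F
Depth = number of edges = 4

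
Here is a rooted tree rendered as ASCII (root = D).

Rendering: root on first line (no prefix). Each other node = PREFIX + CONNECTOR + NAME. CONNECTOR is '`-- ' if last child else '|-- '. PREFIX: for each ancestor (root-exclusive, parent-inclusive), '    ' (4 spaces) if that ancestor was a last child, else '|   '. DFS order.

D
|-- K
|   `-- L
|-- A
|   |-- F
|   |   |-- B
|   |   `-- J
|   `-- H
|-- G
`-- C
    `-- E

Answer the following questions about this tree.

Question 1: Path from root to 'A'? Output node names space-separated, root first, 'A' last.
Answer: D A

Derivation:
Walk down from root: D -> A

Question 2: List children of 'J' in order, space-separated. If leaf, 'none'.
Node J's children (from adjacency): (leaf)

Answer: none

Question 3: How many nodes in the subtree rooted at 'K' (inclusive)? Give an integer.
Answer: 2

Derivation:
Subtree rooted at K contains: K, L
Count = 2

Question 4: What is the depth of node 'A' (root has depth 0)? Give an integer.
Answer: 1

Derivation:
Path from root to A: D -> A
Depth = number of edges = 1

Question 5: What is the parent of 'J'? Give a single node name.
Scan adjacency: J appears as child of F

Answer: F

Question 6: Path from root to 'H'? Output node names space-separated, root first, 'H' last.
Answer: D A H

Derivation:
Walk down from root: D -> A -> H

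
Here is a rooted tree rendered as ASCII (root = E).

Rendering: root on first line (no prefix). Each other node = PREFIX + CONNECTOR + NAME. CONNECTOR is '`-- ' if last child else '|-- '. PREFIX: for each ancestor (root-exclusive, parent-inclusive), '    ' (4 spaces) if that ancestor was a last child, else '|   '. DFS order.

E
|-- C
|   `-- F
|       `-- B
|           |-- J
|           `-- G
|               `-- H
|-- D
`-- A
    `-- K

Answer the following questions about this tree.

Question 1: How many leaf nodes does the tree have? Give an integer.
Leaves (nodes with no children): D, H, J, K

Answer: 4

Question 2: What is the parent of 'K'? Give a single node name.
Answer: A

Derivation:
Scan adjacency: K appears as child of A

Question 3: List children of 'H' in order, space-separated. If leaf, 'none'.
Node H's children (from adjacency): (leaf)

Answer: none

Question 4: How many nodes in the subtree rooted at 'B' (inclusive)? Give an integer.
Answer: 4

Derivation:
Subtree rooted at B contains: B, G, H, J
Count = 4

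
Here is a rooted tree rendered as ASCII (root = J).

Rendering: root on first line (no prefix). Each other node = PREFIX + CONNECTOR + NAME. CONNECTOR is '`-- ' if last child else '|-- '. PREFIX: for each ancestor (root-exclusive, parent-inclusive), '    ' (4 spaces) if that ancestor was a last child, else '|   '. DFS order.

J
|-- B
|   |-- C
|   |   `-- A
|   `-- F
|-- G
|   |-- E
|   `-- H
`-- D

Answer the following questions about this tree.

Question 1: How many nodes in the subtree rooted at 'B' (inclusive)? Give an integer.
Subtree rooted at B contains: A, B, C, F
Count = 4

Answer: 4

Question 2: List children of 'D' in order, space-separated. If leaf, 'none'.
Answer: none

Derivation:
Node D's children (from adjacency): (leaf)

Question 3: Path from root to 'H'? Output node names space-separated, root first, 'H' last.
Walk down from root: J -> G -> H

Answer: J G H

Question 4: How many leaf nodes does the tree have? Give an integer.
Answer: 5

Derivation:
Leaves (nodes with no children): A, D, E, F, H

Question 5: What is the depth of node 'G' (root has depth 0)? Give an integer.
Answer: 1

Derivation:
Path from root to G: J -> G
Depth = number of edges = 1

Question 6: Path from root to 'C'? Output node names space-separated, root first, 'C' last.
Walk down from root: J -> B -> C

Answer: J B C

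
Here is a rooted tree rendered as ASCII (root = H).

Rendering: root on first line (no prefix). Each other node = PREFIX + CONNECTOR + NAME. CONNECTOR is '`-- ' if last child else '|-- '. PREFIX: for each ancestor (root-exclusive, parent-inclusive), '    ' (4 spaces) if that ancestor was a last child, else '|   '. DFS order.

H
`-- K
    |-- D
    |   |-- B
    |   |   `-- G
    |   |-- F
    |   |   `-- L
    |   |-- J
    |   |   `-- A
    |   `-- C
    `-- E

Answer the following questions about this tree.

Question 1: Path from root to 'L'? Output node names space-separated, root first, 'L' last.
Walk down from root: H -> K -> D -> F -> L

Answer: H K D F L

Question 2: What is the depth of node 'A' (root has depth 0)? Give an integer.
Answer: 4

Derivation:
Path from root to A: H -> K -> D -> J -> A
Depth = number of edges = 4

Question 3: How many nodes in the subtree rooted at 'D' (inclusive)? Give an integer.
Answer: 8

Derivation:
Subtree rooted at D contains: A, B, C, D, F, G, J, L
Count = 8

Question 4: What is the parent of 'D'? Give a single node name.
Answer: K

Derivation:
Scan adjacency: D appears as child of K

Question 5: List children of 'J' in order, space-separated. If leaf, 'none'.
Node J's children (from adjacency): A

Answer: A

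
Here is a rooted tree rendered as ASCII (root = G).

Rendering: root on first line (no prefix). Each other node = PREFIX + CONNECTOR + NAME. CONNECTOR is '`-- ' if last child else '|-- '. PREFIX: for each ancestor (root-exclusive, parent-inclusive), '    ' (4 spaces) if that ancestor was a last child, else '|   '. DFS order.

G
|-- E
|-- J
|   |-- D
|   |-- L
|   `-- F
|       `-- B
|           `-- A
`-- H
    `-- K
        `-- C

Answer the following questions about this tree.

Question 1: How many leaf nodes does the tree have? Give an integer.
Answer: 5

Derivation:
Leaves (nodes with no children): A, C, D, E, L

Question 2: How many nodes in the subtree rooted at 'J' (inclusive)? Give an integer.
Subtree rooted at J contains: A, B, D, F, J, L
Count = 6

Answer: 6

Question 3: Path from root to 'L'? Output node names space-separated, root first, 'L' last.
Walk down from root: G -> J -> L

Answer: G J L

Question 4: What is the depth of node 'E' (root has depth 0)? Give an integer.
Path from root to E: G -> E
Depth = number of edges = 1

Answer: 1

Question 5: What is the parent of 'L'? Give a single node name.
Answer: J

Derivation:
Scan adjacency: L appears as child of J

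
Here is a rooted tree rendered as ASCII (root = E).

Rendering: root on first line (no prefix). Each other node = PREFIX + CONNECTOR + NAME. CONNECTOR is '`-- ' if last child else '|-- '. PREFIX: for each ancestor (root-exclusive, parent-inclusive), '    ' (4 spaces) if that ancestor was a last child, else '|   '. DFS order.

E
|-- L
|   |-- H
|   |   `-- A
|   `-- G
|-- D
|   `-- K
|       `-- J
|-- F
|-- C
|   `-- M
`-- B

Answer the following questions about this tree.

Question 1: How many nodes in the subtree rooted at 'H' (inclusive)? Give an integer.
Answer: 2

Derivation:
Subtree rooted at H contains: A, H
Count = 2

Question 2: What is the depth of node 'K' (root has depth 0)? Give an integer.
Answer: 2

Derivation:
Path from root to K: E -> D -> K
Depth = number of edges = 2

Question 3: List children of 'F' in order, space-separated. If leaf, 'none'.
Answer: none

Derivation:
Node F's children (from adjacency): (leaf)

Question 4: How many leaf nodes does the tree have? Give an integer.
Answer: 6

Derivation:
Leaves (nodes with no children): A, B, F, G, J, M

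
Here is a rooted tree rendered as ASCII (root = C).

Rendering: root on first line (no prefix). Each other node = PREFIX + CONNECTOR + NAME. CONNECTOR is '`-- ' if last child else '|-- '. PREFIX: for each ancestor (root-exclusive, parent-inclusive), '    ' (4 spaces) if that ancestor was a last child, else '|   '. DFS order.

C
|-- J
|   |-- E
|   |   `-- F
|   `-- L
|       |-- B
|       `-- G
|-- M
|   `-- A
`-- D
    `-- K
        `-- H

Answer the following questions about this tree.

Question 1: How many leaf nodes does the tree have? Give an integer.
Leaves (nodes with no children): A, B, F, G, H

Answer: 5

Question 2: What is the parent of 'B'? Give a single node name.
Answer: L

Derivation:
Scan adjacency: B appears as child of L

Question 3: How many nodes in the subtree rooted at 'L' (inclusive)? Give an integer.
Answer: 3

Derivation:
Subtree rooted at L contains: B, G, L
Count = 3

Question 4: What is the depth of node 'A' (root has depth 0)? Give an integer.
Path from root to A: C -> M -> A
Depth = number of edges = 2

Answer: 2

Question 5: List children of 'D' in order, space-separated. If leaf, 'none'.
Answer: K

Derivation:
Node D's children (from adjacency): K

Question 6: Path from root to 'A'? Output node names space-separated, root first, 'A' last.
Answer: C M A

Derivation:
Walk down from root: C -> M -> A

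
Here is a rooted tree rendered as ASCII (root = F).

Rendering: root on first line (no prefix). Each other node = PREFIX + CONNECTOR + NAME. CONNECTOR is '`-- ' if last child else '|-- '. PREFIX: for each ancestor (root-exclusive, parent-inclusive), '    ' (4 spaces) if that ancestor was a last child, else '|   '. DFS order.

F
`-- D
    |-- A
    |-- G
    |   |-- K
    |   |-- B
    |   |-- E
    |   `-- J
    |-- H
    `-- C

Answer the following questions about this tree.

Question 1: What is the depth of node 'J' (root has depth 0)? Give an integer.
Path from root to J: F -> D -> G -> J
Depth = number of edges = 3

Answer: 3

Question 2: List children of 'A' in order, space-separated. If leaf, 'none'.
Node A's children (from adjacency): (leaf)

Answer: none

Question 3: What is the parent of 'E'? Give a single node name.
Answer: G

Derivation:
Scan adjacency: E appears as child of G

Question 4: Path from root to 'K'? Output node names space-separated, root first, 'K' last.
Walk down from root: F -> D -> G -> K

Answer: F D G K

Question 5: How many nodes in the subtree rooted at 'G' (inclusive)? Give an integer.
Answer: 5

Derivation:
Subtree rooted at G contains: B, E, G, J, K
Count = 5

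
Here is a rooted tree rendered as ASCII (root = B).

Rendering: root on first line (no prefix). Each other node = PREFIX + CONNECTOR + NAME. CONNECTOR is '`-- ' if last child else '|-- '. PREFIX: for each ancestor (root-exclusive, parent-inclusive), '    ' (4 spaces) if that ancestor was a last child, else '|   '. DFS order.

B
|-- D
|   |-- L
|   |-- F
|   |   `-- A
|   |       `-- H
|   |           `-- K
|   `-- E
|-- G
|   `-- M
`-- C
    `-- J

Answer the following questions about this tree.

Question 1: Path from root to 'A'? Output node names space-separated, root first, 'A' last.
Answer: B D F A

Derivation:
Walk down from root: B -> D -> F -> A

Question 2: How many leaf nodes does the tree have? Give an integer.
Answer: 5

Derivation:
Leaves (nodes with no children): E, J, K, L, M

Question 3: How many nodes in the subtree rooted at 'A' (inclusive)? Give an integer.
Subtree rooted at A contains: A, H, K
Count = 3

Answer: 3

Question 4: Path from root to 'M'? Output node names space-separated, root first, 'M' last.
Walk down from root: B -> G -> M

Answer: B G M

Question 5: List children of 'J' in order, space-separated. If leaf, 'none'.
Node J's children (from adjacency): (leaf)

Answer: none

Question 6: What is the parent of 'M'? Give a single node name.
Answer: G

Derivation:
Scan adjacency: M appears as child of G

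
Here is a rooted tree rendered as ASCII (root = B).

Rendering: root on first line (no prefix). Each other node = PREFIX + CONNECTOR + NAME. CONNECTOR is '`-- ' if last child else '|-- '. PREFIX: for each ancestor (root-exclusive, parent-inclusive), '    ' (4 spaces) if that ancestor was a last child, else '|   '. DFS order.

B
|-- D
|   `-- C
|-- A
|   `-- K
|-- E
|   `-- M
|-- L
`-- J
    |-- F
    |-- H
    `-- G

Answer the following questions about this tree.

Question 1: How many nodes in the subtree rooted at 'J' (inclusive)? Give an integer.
Subtree rooted at J contains: F, G, H, J
Count = 4

Answer: 4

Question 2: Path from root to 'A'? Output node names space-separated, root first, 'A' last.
Walk down from root: B -> A

Answer: B A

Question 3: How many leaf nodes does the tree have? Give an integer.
Answer: 7

Derivation:
Leaves (nodes with no children): C, F, G, H, K, L, M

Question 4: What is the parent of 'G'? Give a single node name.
Scan adjacency: G appears as child of J

Answer: J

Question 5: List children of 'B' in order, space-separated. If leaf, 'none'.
Node B's children (from adjacency): D, A, E, L, J

Answer: D A E L J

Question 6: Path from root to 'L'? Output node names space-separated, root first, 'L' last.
Walk down from root: B -> L

Answer: B L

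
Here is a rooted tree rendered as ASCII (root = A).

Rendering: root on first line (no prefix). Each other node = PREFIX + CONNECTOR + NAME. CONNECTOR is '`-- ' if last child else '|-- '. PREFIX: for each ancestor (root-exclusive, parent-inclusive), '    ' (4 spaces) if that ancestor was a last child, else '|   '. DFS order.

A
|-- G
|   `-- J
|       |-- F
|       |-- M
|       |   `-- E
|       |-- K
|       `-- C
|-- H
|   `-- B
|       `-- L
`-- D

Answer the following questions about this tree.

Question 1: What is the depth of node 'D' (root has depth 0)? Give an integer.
Path from root to D: A -> D
Depth = number of edges = 1

Answer: 1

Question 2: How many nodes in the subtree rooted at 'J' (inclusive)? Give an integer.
Answer: 6

Derivation:
Subtree rooted at J contains: C, E, F, J, K, M
Count = 6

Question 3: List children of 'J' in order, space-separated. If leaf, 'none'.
Answer: F M K C

Derivation:
Node J's children (from adjacency): F, M, K, C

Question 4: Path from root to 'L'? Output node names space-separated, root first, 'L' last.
Answer: A H B L

Derivation:
Walk down from root: A -> H -> B -> L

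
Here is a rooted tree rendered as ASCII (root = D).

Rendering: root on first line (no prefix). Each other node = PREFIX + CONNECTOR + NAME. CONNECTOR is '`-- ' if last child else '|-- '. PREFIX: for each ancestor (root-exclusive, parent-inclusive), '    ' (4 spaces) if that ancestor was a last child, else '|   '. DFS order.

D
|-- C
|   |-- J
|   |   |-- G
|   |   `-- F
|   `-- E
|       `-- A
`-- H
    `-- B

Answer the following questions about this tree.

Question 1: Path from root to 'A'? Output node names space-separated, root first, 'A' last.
Walk down from root: D -> C -> E -> A

Answer: D C E A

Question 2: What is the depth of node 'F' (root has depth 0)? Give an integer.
Path from root to F: D -> C -> J -> F
Depth = number of edges = 3

Answer: 3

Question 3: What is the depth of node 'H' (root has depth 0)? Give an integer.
Path from root to H: D -> H
Depth = number of edges = 1

Answer: 1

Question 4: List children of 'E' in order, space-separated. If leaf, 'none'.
Node E's children (from adjacency): A

Answer: A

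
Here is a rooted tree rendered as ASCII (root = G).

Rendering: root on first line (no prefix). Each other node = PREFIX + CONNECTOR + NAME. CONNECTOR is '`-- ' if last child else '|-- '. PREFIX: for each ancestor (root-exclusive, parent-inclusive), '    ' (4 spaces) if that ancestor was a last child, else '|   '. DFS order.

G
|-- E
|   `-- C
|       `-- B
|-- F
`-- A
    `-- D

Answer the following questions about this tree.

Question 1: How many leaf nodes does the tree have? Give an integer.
Leaves (nodes with no children): B, D, F

Answer: 3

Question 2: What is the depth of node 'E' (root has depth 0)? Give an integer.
Path from root to E: G -> E
Depth = number of edges = 1

Answer: 1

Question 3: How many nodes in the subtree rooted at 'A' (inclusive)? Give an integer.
Answer: 2

Derivation:
Subtree rooted at A contains: A, D
Count = 2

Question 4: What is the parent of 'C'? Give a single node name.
Scan adjacency: C appears as child of E

Answer: E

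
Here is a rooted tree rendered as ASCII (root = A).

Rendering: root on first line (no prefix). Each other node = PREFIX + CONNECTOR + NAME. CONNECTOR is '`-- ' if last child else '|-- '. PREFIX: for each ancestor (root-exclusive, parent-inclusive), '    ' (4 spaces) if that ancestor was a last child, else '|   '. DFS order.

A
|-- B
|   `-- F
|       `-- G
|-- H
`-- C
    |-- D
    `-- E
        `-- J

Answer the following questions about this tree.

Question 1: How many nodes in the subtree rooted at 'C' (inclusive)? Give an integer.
Subtree rooted at C contains: C, D, E, J
Count = 4

Answer: 4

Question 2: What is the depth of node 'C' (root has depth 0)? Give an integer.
Path from root to C: A -> C
Depth = number of edges = 1

Answer: 1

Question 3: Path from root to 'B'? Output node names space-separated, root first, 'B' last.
Walk down from root: A -> B

Answer: A B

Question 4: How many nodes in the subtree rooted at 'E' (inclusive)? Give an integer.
Subtree rooted at E contains: E, J
Count = 2

Answer: 2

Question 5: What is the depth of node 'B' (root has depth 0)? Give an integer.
Path from root to B: A -> B
Depth = number of edges = 1

Answer: 1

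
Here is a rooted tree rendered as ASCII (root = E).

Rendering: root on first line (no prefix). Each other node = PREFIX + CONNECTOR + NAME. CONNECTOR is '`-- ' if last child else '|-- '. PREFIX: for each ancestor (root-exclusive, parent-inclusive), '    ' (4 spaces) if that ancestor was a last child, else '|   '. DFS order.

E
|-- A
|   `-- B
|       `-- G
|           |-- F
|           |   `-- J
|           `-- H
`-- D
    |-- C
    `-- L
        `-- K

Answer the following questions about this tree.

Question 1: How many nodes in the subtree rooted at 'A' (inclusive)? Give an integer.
Answer: 6

Derivation:
Subtree rooted at A contains: A, B, F, G, H, J
Count = 6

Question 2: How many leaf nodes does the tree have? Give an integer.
Leaves (nodes with no children): C, H, J, K

Answer: 4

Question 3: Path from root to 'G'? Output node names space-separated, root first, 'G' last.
Answer: E A B G

Derivation:
Walk down from root: E -> A -> B -> G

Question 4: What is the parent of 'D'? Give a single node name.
Scan adjacency: D appears as child of E

Answer: E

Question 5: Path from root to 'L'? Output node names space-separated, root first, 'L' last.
Answer: E D L

Derivation:
Walk down from root: E -> D -> L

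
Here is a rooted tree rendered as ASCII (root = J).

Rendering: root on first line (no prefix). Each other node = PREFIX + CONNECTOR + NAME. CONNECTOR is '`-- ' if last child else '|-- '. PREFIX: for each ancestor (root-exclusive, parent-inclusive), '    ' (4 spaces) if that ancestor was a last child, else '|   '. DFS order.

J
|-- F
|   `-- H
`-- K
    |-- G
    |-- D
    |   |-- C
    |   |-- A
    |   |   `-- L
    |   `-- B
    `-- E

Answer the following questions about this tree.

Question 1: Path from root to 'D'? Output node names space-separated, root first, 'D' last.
Walk down from root: J -> K -> D

Answer: J K D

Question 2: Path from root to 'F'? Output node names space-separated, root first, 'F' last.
Answer: J F

Derivation:
Walk down from root: J -> F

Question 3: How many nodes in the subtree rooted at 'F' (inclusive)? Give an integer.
Answer: 2

Derivation:
Subtree rooted at F contains: F, H
Count = 2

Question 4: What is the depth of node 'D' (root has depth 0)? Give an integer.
Answer: 2

Derivation:
Path from root to D: J -> K -> D
Depth = number of edges = 2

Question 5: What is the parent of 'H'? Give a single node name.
Scan adjacency: H appears as child of F

Answer: F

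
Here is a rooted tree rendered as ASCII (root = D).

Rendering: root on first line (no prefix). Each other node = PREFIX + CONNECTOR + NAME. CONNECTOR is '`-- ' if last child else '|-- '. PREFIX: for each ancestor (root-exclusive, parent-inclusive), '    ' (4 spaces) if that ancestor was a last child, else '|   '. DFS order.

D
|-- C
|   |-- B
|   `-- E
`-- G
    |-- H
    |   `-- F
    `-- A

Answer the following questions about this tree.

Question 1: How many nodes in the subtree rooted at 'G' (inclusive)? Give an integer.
Subtree rooted at G contains: A, F, G, H
Count = 4

Answer: 4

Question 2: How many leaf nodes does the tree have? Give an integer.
Answer: 4

Derivation:
Leaves (nodes with no children): A, B, E, F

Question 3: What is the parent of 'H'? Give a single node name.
Answer: G

Derivation:
Scan adjacency: H appears as child of G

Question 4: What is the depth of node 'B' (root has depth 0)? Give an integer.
Path from root to B: D -> C -> B
Depth = number of edges = 2

Answer: 2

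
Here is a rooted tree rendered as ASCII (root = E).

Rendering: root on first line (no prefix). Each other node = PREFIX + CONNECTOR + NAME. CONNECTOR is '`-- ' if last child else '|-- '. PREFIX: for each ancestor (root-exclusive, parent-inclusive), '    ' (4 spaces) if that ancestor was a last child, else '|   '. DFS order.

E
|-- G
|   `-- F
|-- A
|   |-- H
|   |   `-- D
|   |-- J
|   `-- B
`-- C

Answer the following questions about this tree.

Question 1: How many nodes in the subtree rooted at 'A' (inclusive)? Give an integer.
Subtree rooted at A contains: A, B, D, H, J
Count = 5

Answer: 5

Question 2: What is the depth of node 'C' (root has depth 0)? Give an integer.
Answer: 1

Derivation:
Path from root to C: E -> C
Depth = number of edges = 1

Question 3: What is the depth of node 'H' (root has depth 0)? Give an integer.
Path from root to H: E -> A -> H
Depth = number of edges = 2

Answer: 2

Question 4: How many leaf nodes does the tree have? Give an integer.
Leaves (nodes with no children): B, C, D, F, J

Answer: 5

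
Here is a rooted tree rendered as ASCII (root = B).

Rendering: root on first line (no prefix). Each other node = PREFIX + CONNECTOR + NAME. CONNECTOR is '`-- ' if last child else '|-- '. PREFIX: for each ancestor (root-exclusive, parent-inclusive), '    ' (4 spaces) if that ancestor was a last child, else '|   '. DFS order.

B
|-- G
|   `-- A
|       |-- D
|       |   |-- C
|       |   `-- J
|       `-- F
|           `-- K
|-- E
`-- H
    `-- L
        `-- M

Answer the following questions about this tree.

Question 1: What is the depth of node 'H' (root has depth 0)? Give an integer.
Answer: 1

Derivation:
Path from root to H: B -> H
Depth = number of edges = 1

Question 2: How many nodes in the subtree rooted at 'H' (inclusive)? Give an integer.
Answer: 3

Derivation:
Subtree rooted at H contains: H, L, M
Count = 3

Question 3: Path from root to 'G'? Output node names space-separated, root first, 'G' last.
Walk down from root: B -> G

Answer: B G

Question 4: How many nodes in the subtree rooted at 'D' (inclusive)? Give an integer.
Answer: 3

Derivation:
Subtree rooted at D contains: C, D, J
Count = 3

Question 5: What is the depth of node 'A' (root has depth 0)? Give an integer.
Path from root to A: B -> G -> A
Depth = number of edges = 2

Answer: 2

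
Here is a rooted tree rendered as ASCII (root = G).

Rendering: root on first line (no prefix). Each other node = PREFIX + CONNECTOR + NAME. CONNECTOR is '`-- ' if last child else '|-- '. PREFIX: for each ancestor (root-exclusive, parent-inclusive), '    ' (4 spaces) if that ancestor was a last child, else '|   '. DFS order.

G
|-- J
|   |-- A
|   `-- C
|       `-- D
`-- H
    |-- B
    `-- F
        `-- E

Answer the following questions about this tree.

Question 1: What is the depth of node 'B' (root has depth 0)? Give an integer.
Path from root to B: G -> H -> B
Depth = number of edges = 2

Answer: 2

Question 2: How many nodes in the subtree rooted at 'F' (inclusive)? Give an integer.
Answer: 2

Derivation:
Subtree rooted at F contains: E, F
Count = 2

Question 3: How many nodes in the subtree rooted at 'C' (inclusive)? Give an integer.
Subtree rooted at C contains: C, D
Count = 2

Answer: 2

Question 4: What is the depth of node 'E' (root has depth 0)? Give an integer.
Answer: 3

Derivation:
Path from root to E: G -> H -> F -> E
Depth = number of edges = 3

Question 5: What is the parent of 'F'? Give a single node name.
Scan adjacency: F appears as child of H

Answer: H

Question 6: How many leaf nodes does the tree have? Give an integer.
Answer: 4

Derivation:
Leaves (nodes with no children): A, B, D, E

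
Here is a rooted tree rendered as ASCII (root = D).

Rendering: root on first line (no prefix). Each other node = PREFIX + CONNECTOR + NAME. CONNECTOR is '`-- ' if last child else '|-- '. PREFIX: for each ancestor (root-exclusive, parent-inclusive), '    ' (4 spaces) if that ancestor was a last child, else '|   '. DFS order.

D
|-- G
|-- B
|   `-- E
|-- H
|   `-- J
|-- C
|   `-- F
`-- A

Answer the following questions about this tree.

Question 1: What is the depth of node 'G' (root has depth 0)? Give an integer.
Answer: 1

Derivation:
Path from root to G: D -> G
Depth = number of edges = 1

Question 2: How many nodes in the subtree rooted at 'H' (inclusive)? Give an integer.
Subtree rooted at H contains: H, J
Count = 2

Answer: 2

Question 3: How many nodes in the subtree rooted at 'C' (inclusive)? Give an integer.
Subtree rooted at C contains: C, F
Count = 2

Answer: 2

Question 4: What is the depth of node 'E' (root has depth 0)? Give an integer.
Path from root to E: D -> B -> E
Depth = number of edges = 2

Answer: 2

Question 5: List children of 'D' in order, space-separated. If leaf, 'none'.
Answer: G B H C A

Derivation:
Node D's children (from adjacency): G, B, H, C, A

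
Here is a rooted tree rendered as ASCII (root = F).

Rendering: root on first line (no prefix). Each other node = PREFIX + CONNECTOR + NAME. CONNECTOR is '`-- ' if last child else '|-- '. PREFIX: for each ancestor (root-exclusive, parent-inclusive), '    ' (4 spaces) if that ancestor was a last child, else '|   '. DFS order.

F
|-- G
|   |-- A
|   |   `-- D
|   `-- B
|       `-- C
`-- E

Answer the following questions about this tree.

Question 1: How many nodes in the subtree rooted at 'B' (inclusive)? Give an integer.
Subtree rooted at B contains: B, C
Count = 2

Answer: 2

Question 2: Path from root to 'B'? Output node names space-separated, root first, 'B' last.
Walk down from root: F -> G -> B

Answer: F G B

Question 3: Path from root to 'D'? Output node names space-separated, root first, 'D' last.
Walk down from root: F -> G -> A -> D

Answer: F G A D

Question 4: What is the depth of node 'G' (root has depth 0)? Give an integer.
Path from root to G: F -> G
Depth = number of edges = 1

Answer: 1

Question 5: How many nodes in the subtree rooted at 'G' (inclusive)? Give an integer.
Subtree rooted at G contains: A, B, C, D, G
Count = 5

Answer: 5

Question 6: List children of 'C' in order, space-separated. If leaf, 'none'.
Answer: none

Derivation:
Node C's children (from adjacency): (leaf)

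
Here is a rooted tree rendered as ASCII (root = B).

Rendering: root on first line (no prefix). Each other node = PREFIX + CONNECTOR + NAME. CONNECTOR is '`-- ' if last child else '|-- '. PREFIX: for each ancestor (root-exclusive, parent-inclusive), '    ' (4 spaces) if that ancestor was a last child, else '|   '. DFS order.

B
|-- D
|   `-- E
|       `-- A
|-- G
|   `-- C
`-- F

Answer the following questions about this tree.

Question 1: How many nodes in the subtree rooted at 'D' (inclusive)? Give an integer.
Answer: 3

Derivation:
Subtree rooted at D contains: A, D, E
Count = 3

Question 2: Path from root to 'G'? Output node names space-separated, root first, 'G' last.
Walk down from root: B -> G

Answer: B G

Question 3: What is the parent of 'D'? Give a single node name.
Scan adjacency: D appears as child of B

Answer: B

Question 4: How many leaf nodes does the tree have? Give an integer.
Answer: 3

Derivation:
Leaves (nodes with no children): A, C, F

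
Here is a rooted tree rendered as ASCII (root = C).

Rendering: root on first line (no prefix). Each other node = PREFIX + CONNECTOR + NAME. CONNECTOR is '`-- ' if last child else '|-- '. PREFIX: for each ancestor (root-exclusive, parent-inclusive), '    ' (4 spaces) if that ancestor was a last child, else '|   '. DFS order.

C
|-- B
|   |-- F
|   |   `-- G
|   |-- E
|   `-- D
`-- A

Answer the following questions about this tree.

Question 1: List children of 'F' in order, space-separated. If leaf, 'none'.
Node F's children (from adjacency): G

Answer: G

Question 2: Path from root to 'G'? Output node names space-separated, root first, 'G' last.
Answer: C B F G

Derivation:
Walk down from root: C -> B -> F -> G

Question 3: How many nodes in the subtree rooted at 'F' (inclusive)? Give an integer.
Subtree rooted at F contains: F, G
Count = 2

Answer: 2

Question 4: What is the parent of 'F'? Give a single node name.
Answer: B

Derivation:
Scan adjacency: F appears as child of B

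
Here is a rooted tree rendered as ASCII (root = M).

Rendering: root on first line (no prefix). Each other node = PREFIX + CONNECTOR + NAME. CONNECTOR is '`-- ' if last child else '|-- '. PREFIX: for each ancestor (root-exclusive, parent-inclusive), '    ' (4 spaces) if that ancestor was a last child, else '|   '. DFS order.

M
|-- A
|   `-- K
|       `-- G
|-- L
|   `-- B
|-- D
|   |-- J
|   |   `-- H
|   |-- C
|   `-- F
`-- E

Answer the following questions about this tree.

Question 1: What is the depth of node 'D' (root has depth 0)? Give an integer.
Path from root to D: M -> D
Depth = number of edges = 1

Answer: 1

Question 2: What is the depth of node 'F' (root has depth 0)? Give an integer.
Answer: 2

Derivation:
Path from root to F: M -> D -> F
Depth = number of edges = 2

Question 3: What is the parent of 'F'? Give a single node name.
Answer: D

Derivation:
Scan adjacency: F appears as child of D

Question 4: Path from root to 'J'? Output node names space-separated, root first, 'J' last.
Walk down from root: M -> D -> J

Answer: M D J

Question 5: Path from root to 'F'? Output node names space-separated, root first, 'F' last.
Answer: M D F

Derivation:
Walk down from root: M -> D -> F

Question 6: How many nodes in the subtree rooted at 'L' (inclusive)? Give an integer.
Subtree rooted at L contains: B, L
Count = 2

Answer: 2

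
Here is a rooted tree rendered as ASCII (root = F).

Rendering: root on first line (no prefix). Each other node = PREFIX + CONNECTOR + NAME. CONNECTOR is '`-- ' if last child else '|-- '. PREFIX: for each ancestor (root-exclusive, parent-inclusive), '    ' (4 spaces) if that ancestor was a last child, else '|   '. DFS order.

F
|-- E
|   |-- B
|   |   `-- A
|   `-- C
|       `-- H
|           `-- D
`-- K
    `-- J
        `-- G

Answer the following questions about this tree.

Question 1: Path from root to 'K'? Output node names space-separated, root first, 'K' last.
Walk down from root: F -> K

Answer: F K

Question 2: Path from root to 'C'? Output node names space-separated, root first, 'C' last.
Answer: F E C

Derivation:
Walk down from root: F -> E -> C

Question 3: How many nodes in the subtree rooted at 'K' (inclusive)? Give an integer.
Answer: 3

Derivation:
Subtree rooted at K contains: G, J, K
Count = 3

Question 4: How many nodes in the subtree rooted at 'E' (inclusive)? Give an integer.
Answer: 6

Derivation:
Subtree rooted at E contains: A, B, C, D, E, H
Count = 6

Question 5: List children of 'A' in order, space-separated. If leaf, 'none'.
Answer: none

Derivation:
Node A's children (from adjacency): (leaf)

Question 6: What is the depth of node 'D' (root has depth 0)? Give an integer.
Path from root to D: F -> E -> C -> H -> D
Depth = number of edges = 4

Answer: 4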